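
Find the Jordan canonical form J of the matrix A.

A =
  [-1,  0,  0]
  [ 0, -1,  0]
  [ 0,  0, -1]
J_1(-1) ⊕ J_1(-1) ⊕ J_1(-1)

The characteristic polynomial is
  det(x·I − A) = x^3 + 3*x^2 + 3*x + 1 = (x + 1)^3

Eigenvalues and multiplicities (the geometric multiplicity of λ is n − rank(A − λI), which equals the number of Jordan blocks for λ):
  λ = -1: algebraic multiplicity = 3, geometric multiplicity = 3

Determining the block sizes for each eigenvalue:
  λ = -1: gm = am = 3, so every block has size 1 → block sizes [1, 1, 1]

Assembling the blocks gives a Jordan form
J =
  [-1,  0,  0]
  [ 0, -1,  0]
  [ 0,  0, -1]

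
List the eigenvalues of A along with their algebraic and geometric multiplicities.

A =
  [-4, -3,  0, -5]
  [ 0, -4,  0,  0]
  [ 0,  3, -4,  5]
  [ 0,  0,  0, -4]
λ = -4: alg = 4, geom = 3

Step 1 — factor the characteristic polynomial to read off the algebraic multiplicities:
  χ_A(x) = (x + 4)^4

Step 2 — compute geometric multiplicities via the rank-nullity identity g(λ) = n − rank(A − λI):
  rank(A − (-4)·I) = 1, so dim ker(A − (-4)·I) = n − 1 = 3

Summary:
  λ = -4: algebraic multiplicity = 4, geometric multiplicity = 3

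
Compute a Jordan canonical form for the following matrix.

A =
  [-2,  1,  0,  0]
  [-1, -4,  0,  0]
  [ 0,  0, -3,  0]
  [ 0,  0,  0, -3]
J_2(-3) ⊕ J_1(-3) ⊕ J_1(-3)

The characteristic polynomial is
  det(x·I − A) = x^4 + 12*x^3 + 54*x^2 + 108*x + 81 = (x + 3)^4

Eigenvalues and multiplicities (the geometric multiplicity of λ is n − rank(A − λI), which equals the number of Jordan blocks for λ):
  λ = -3: algebraic multiplicity = 4, geometric multiplicity = 3

Determining the block sizes for each eigenvalue:
  λ = -3: 3 blocks summing to 4 forces exactly one block of size 2 and the rest size 1 → block sizes [2, 1, 1]

Assembling the blocks gives a Jordan form
J =
  [-3,  1,  0,  0]
  [ 0, -3,  0,  0]
  [ 0,  0, -3,  0]
  [ 0,  0,  0, -3]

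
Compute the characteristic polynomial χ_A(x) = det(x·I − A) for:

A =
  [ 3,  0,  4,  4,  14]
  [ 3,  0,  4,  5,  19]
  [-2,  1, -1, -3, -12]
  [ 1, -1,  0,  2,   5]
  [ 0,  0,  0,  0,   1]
x^5 - 5*x^4 + 10*x^3 - 10*x^2 + 5*x - 1

Expanding det(x·I − A) (e.g. by cofactor expansion or by noting that A is similar to its Jordan form J, which has the same characteristic polynomial as A) gives
  χ_A(x) = x^5 - 5*x^4 + 10*x^3 - 10*x^2 + 5*x - 1
which factors as (x - 1)^5. The eigenvalues (with algebraic multiplicities) are λ = 1 with multiplicity 5.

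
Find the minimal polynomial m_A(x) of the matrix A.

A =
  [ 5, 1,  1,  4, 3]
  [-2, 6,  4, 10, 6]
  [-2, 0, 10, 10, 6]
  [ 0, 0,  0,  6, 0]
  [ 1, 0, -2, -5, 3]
x^3 - 18*x^2 + 108*x - 216

The characteristic polynomial is χ_A(x) = (x - 6)^5, so the eigenvalues are known. The minimal polynomial is
  m_A(x) = Π_λ (x − λ)^{k_λ}
where k_λ is the size of the *largest* Jordan block for λ (equivalently, the smallest k with (A − λI)^k v = 0 for every generalised eigenvector v of λ).

  λ = 6: largest Jordan block has size 3, contributing (x − 6)^3

So m_A(x) = (x - 6)^3 = x^3 - 18*x^2 + 108*x - 216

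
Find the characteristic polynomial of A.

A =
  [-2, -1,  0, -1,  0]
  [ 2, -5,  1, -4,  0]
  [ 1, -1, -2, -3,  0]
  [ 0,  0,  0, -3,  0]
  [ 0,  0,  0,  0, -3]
x^5 + 15*x^4 + 90*x^3 + 270*x^2 + 405*x + 243

Expanding det(x·I − A) (e.g. by cofactor expansion or by noting that A is similar to its Jordan form J, which has the same characteristic polynomial as A) gives
  χ_A(x) = x^5 + 15*x^4 + 90*x^3 + 270*x^2 + 405*x + 243
which factors as (x + 3)^5. The eigenvalues (with algebraic multiplicities) are λ = -3 with multiplicity 5.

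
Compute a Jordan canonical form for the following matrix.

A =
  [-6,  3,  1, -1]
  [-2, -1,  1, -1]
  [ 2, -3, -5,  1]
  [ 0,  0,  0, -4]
J_2(-4) ⊕ J_1(-4) ⊕ J_1(-4)

The characteristic polynomial is
  det(x·I − A) = x^4 + 16*x^3 + 96*x^2 + 256*x + 256 = (x + 4)^4

Eigenvalues and multiplicities (the geometric multiplicity of λ is n − rank(A − λI), which equals the number of Jordan blocks for λ):
  λ = -4: algebraic multiplicity = 4, geometric multiplicity = 3

Determining the block sizes for each eigenvalue:
  λ = -4: 3 blocks summing to 4 forces exactly one block of size 2 and the rest size 1 → block sizes [2, 1, 1]

Assembling the blocks gives a Jordan form
J =
  [-4,  1,  0,  0]
  [ 0, -4,  0,  0]
  [ 0,  0, -4,  0]
  [ 0,  0,  0, -4]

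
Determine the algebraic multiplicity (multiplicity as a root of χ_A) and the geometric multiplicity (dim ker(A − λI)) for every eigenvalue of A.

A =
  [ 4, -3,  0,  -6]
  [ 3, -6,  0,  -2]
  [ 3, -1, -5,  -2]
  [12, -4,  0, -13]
λ = -5: alg = 4, geom = 3

Step 1 — factor the characteristic polynomial to read off the algebraic multiplicities:
  χ_A(x) = (x + 5)^4

Step 2 — compute geometric multiplicities via the rank-nullity identity g(λ) = n − rank(A − λI):
  rank(A − (-5)·I) = 1, so dim ker(A − (-5)·I) = n − 1 = 3

Summary:
  λ = -5: algebraic multiplicity = 4, geometric multiplicity = 3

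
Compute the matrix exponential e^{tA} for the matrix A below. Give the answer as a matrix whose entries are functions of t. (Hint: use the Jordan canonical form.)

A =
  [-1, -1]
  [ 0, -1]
e^{tA} =
  [exp(-t), -t*exp(-t)]
  [0, exp(-t)]

Strategy: write A = P · J · P⁻¹ where J is a Jordan canonical form, so e^{tA} = P · e^{tJ} · P⁻¹, and e^{tJ} can be computed block-by-block.

A has Jordan form
J =
  [-1,  1]
  [ 0, -1]
(up to reordering of blocks).

Per-block formulas:
  For a 2×2 Jordan block J_2(-1): exp(t · J_2(-1)) = e^(-1t)·(I + t·N), where N is the 2×2 nilpotent shift.

After assembling e^{tJ} and conjugating by P, we get:

e^{tA} =
  [exp(-t), -t*exp(-t)]
  [0, exp(-t)]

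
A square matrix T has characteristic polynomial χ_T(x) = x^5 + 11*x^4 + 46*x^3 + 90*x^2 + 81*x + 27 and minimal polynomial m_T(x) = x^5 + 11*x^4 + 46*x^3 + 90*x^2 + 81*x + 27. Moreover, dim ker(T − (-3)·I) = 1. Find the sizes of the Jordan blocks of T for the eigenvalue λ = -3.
Block sizes for λ = -3: [3]

Step 1 — from the characteristic polynomial, algebraic multiplicity of λ = -3 is 3. From dim ker(T − (-3)·I) = 1, there are exactly 1 Jordan blocks for λ = -3.
Step 2 — from the minimal polynomial, the factor (x + 3)^3 tells us the largest block for λ = -3 has size 3.
Step 3 — with total size 3, 1 blocks, and largest block 3, the block sizes (in nonincreasing order) are [3].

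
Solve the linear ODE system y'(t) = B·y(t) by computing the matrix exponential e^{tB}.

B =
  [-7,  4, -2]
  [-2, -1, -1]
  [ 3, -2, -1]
e^{tB} =
  [t^2*exp(-3*t) - 4*t*exp(-3*t) + exp(-3*t), -2*t^2*exp(-3*t) + 4*t*exp(-3*t), -2*t*exp(-3*t)]
  [t^2*exp(-3*t)/2 - 2*t*exp(-3*t), -t^2*exp(-3*t) + 2*t*exp(-3*t) + exp(-3*t), -t*exp(-3*t)]
  [-t^2*exp(-3*t) + 3*t*exp(-3*t), 2*t^2*exp(-3*t) - 2*t*exp(-3*t), 2*t*exp(-3*t) + exp(-3*t)]

Strategy: write B = P · J · P⁻¹ where J is a Jordan canonical form, so e^{tB} = P · e^{tJ} · P⁻¹, and e^{tJ} can be computed block-by-block.

B has Jordan form
J =
  [-3,  1,  0]
  [ 0, -3,  1]
  [ 0,  0, -3]
(up to reordering of blocks).

Per-block formulas:
  For a 3×3 Jordan block J_3(-3): exp(t · J_3(-3)) = e^(-3t)·(I + t·N + (t^2/2)·N^2), where N is the 3×3 nilpotent shift.

After assembling e^{tJ} and conjugating by P, we get:

e^{tB} =
  [t^2*exp(-3*t) - 4*t*exp(-3*t) + exp(-3*t), -2*t^2*exp(-3*t) + 4*t*exp(-3*t), -2*t*exp(-3*t)]
  [t^2*exp(-3*t)/2 - 2*t*exp(-3*t), -t^2*exp(-3*t) + 2*t*exp(-3*t) + exp(-3*t), -t*exp(-3*t)]
  [-t^2*exp(-3*t) + 3*t*exp(-3*t), 2*t^2*exp(-3*t) - 2*t*exp(-3*t), 2*t*exp(-3*t) + exp(-3*t)]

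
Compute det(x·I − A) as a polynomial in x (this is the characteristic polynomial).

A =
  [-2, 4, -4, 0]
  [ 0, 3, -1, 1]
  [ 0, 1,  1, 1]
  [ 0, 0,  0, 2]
x^4 - 4*x^3 + 16*x - 16

Expanding det(x·I − A) (e.g. by cofactor expansion or by noting that A is similar to its Jordan form J, which has the same characteristic polynomial as A) gives
  χ_A(x) = x^4 - 4*x^3 + 16*x - 16
which factors as (x - 2)^3*(x + 2). The eigenvalues (with algebraic multiplicities) are λ = -2 with multiplicity 1, λ = 2 with multiplicity 3.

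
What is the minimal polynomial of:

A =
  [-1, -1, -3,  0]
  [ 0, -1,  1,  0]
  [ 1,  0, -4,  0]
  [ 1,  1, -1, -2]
x^3 + 6*x^2 + 12*x + 8

The characteristic polynomial is χ_A(x) = (x + 2)^4, so the eigenvalues are known. The minimal polynomial is
  m_A(x) = Π_λ (x − λ)^{k_λ}
where k_λ is the size of the *largest* Jordan block for λ (equivalently, the smallest k with (A − λI)^k v = 0 for every generalised eigenvector v of λ).

  λ = -2: largest Jordan block has size 3, contributing (x + 2)^3

So m_A(x) = (x + 2)^3 = x^3 + 6*x^2 + 12*x + 8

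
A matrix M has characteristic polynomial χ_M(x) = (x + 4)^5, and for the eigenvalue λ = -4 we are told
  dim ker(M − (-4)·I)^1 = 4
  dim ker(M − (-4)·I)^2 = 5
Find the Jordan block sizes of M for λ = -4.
Block sizes for λ = -4: [2, 1, 1, 1]

From the dimensions of kernels of powers, the number of Jordan blocks of size at least j is d_j − d_{j−1} where d_j = dim ker(N^j) (with d_0 = 0). Computing the differences gives [4, 1].
The number of blocks of size exactly k is (#blocks of size ≥ k) − (#blocks of size ≥ k + 1), so the partition is: 3 block(s) of size 1, 1 block(s) of size 2.
In nonincreasing order the block sizes are [2, 1, 1, 1].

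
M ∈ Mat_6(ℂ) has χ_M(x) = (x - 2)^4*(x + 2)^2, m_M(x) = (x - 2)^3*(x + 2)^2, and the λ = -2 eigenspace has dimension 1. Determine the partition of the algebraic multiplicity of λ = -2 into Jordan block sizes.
Block sizes for λ = -2: [2]

Step 1 — from the characteristic polynomial, algebraic multiplicity of λ = -2 is 2. From dim ker(M − (-2)·I) = 1, there are exactly 1 Jordan blocks for λ = -2.
Step 2 — from the minimal polynomial, the factor (x + 2)^2 tells us the largest block for λ = -2 has size 2.
Step 3 — with total size 2, 1 blocks, and largest block 2, the block sizes (in nonincreasing order) are [2].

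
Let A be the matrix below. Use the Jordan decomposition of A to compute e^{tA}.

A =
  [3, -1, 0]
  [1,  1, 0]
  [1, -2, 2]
e^{tA} =
  [t*exp(2*t) + exp(2*t), -t*exp(2*t), 0]
  [t*exp(2*t), -t*exp(2*t) + exp(2*t), 0]
  [-t^2*exp(2*t)/2 + t*exp(2*t), t^2*exp(2*t)/2 - 2*t*exp(2*t), exp(2*t)]

Strategy: write A = P · J · P⁻¹ where J is a Jordan canonical form, so e^{tA} = P · e^{tJ} · P⁻¹, and e^{tJ} can be computed block-by-block.

A has Jordan form
J =
  [2, 1, 0]
  [0, 2, 1]
  [0, 0, 2]
(up to reordering of blocks).

Per-block formulas:
  For a 3×3 Jordan block J_3(2): exp(t · J_3(2)) = e^(2t)·(I + t·N + (t^2/2)·N^2), where N is the 3×3 nilpotent shift.

After assembling e^{tJ} and conjugating by P, we get:

e^{tA} =
  [t*exp(2*t) + exp(2*t), -t*exp(2*t), 0]
  [t*exp(2*t), -t*exp(2*t) + exp(2*t), 0]
  [-t^2*exp(2*t)/2 + t*exp(2*t), t^2*exp(2*t)/2 - 2*t*exp(2*t), exp(2*t)]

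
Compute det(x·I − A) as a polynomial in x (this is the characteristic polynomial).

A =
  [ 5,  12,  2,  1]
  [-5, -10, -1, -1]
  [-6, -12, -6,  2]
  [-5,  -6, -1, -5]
x^4 + 16*x^3 + 96*x^2 + 256*x + 256

Expanding det(x·I − A) (e.g. by cofactor expansion or by noting that A is similar to its Jordan form J, which has the same characteristic polynomial as A) gives
  χ_A(x) = x^4 + 16*x^3 + 96*x^2 + 256*x + 256
which factors as (x + 4)^4. The eigenvalues (with algebraic multiplicities) are λ = -4 with multiplicity 4.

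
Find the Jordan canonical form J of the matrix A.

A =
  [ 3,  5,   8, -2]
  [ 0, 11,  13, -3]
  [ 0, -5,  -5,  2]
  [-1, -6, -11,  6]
J_1(3) ⊕ J_3(4)

The characteristic polynomial is
  det(x·I − A) = x^4 - 15*x^3 + 84*x^2 - 208*x + 192 = (x - 4)^3*(x - 3)

Eigenvalues and multiplicities (the geometric multiplicity of λ is n − rank(A − λI), which equals the number of Jordan blocks for λ):
  λ = 3: algebraic multiplicity = 1, geometric multiplicity = 1
  λ = 4: algebraic multiplicity = 3, geometric multiplicity = 1

Determining the block sizes for each eigenvalue:
  λ = 3: one block (gm = 1), so the single block has size am = 1 → block sizes [1]
  λ = 4: one block (gm = 1), so the single block has size am = 3 → block sizes [3]

Assembling the blocks gives a Jordan form
J =
  [3, 0, 0, 0]
  [0, 4, 1, 0]
  [0, 0, 4, 1]
  [0, 0, 0, 4]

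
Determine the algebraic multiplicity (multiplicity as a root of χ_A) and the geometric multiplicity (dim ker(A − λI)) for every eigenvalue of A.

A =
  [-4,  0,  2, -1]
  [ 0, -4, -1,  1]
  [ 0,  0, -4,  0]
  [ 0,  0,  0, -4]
λ = -4: alg = 4, geom = 2

Step 1 — factor the characteristic polynomial to read off the algebraic multiplicities:
  χ_A(x) = (x + 4)^4

Step 2 — compute geometric multiplicities via the rank-nullity identity g(λ) = n − rank(A − λI):
  rank(A − (-4)·I) = 2, so dim ker(A − (-4)·I) = n − 2 = 2

Summary:
  λ = -4: algebraic multiplicity = 4, geometric multiplicity = 2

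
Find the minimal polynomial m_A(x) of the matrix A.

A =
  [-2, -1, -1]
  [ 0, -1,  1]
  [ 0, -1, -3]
x^2 + 4*x + 4

The characteristic polynomial is χ_A(x) = (x + 2)^3, so the eigenvalues are known. The minimal polynomial is
  m_A(x) = Π_λ (x − λ)^{k_λ}
where k_λ is the size of the *largest* Jordan block for λ (equivalently, the smallest k with (A − λI)^k v = 0 for every generalised eigenvector v of λ).

  λ = -2: largest Jordan block has size 2, contributing (x + 2)^2

So m_A(x) = (x + 2)^2 = x^2 + 4*x + 4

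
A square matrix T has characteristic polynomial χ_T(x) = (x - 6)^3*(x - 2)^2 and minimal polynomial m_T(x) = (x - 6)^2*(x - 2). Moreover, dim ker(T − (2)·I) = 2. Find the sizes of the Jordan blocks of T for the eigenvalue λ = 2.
Block sizes for λ = 2: [1, 1]

Step 1 — from the characteristic polynomial, algebraic multiplicity of λ = 2 is 2. From dim ker(T − (2)·I) = 2, there are exactly 2 Jordan blocks for λ = 2.
Step 2 — from the minimal polynomial, the factor (x − 2) tells us the largest block for λ = 2 has size 1.
Step 3 — with total size 2, 2 blocks, and largest block 1, the block sizes (in nonincreasing order) are [1, 1].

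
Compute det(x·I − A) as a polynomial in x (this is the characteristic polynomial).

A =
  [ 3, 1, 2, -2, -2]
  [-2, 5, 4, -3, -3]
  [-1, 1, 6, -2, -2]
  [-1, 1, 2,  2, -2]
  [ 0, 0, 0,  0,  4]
x^5 - 20*x^4 + 160*x^3 - 640*x^2 + 1280*x - 1024

Expanding det(x·I − A) (e.g. by cofactor expansion or by noting that A is similar to its Jordan form J, which has the same characteristic polynomial as A) gives
  χ_A(x) = x^5 - 20*x^4 + 160*x^3 - 640*x^2 + 1280*x - 1024
which factors as (x - 4)^5. The eigenvalues (with algebraic multiplicities) are λ = 4 with multiplicity 5.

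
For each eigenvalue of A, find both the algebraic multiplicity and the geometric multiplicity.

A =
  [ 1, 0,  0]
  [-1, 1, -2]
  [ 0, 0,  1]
λ = 1: alg = 3, geom = 2

Step 1 — factor the characteristic polynomial to read off the algebraic multiplicities:
  χ_A(x) = (x - 1)^3

Step 2 — compute geometric multiplicities via the rank-nullity identity g(λ) = n − rank(A − λI):
  rank(A − (1)·I) = 1, so dim ker(A − (1)·I) = n − 1 = 2

Summary:
  λ = 1: algebraic multiplicity = 3, geometric multiplicity = 2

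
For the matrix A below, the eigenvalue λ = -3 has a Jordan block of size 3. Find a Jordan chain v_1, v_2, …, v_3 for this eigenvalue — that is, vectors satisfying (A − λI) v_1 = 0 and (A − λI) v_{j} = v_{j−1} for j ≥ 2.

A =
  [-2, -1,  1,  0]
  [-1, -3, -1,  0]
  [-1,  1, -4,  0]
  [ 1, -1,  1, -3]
A Jordan chain for λ = -3 of length 3:
v_1 = (1, 0, -1, 1)ᵀ
v_2 = (1, -1, -1, 1)ᵀ
v_3 = (1, 0, 0, 0)ᵀ

Let N = A − (-3)·I. We want v_3 with N^3 v_3 = 0 but N^2 v_3 ≠ 0; then v_{j-1} := N · v_j for j = 3, …, 2.

Pick v_3 = (1, 0, 0, 0)ᵀ.
Then v_2 = N · v_3 = (1, -1, -1, 1)ᵀ.
Then v_1 = N · v_2 = (1, 0, -1, 1)ᵀ.

Sanity check: (A − (-3)·I) v_1 = (0, 0, 0, 0)ᵀ = 0. ✓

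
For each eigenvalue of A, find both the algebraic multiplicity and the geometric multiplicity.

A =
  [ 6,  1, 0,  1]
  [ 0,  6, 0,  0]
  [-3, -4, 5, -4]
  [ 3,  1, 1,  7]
λ = 6: alg = 4, geom = 2

Step 1 — factor the characteristic polynomial to read off the algebraic multiplicities:
  χ_A(x) = (x - 6)^4

Step 2 — compute geometric multiplicities via the rank-nullity identity g(λ) = n − rank(A − λI):
  rank(A − (6)·I) = 2, so dim ker(A − (6)·I) = n − 2 = 2

Summary:
  λ = 6: algebraic multiplicity = 4, geometric multiplicity = 2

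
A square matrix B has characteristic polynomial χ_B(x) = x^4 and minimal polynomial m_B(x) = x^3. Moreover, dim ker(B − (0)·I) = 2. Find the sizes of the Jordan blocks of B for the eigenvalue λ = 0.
Block sizes for λ = 0: [3, 1]

Step 1 — from the characteristic polynomial, algebraic multiplicity of λ = 0 is 4. From dim ker(B − (0)·I) = 2, there are exactly 2 Jordan blocks for λ = 0.
Step 2 — from the minimal polynomial, the factor (x − 0)^3 tells us the largest block for λ = 0 has size 3.
Step 3 — with total size 4, 2 blocks, and largest block 3, the block sizes (in nonincreasing order) are [3, 1].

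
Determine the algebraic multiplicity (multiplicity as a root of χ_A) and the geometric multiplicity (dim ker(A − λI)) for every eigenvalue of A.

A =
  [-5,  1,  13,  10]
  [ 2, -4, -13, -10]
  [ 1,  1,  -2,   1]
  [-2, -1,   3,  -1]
λ = -3: alg = 4, geom = 2

Step 1 — factor the characteristic polynomial to read off the algebraic multiplicities:
  χ_A(x) = (x + 3)^4

Step 2 — compute geometric multiplicities via the rank-nullity identity g(λ) = n − rank(A − λI):
  rank(A − (-3)·I) = 2, so dim ker(A − (-3)·I) = n − 2 = 2

Summary:
  λ = -3: algebraic multiplicity = 4, geometric multiplicity = 2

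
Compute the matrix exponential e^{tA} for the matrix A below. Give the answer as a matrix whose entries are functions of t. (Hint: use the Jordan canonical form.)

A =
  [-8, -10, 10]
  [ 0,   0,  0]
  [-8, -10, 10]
e^{tA} =
  [5 - 4*exp(2*t), 5 - 5*exp(2*t), 5*exp(2*t) - 5]
  [0, 1, 0]
  [4 - 4*exp(2*t), 5 - 5*exp(2*t), 5*exp(2*t) - 4]

Strategy: write A = P · J · P⁻¹ where J is a Jordan canonical form, so e^{tA} = P · e^{tJ} · P⁻¹, and e^{tJ} can be computed block-by-block.

A has Jordan form
J =
  [0, 0, 0]
  [0, 0, 0]
  [0, 0, 2]
(up to reordering of blocks).

Per-block formulas:
  For a 1×1 block at λ = 0: exp(t · [0]) = [e^(0t)].
  For a 1×1 block at λ = 2: exp(t · [2]) = [e^(2t)].

After assembling e^{tJ} and conjugating by P, we get:

e^{tA} =
  [5 - 4*exp(2*t), 5 - 5*exp(2*t), 5*exp(2*t) - 5]
  [0, 1, 0]
  [4 - 4*exp(2*t), 5 - 5*exp(2*t), 5*exp(2*t) - 4]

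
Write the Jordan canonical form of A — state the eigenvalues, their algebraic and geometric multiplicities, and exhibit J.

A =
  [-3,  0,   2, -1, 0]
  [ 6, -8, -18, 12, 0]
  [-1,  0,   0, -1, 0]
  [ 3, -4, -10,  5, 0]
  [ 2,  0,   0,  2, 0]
J_2(-2) ⊕ J_1(-2) ⊕ J_1(0) ⊕ J_1(0)

The characteristic polynomial is
  det(x·I − A) = x^5 + 6*x^4 + 12*x^3 + 8*x^2 = x^2*(x + 2)^3

Eigenvalues and multiplicities (the geometric multiplicity of λ is n − rank(A − λI), which equals the number of Jordan blocks for λ):
  λ = -2: algebraic multiplicity = 3, geometric multiplicity = 2
  λ = 0: algebraic multiplicity = 2, geometric multiplicity = 2

Determining the block sizes for each eigenvalue:
  λ = -2: 2 blocks summing to 3 forces exactly one block of size 2 and the rest size 1 → block sizes [2, 1]
  λ = 0: gm = am = 2, so every block has size 1 → block sizes [1, 1]

Assembling the blocks gives a Jordan form
J =
  [-2,  1,  0, 0, 0]
  [ 0, -2,  0, 0, 0]
  [ 0,  0, -2, 0, 0]
  [ 0,  0,  0, 0, 0]
  [ 0,  0,  0, 0, 0]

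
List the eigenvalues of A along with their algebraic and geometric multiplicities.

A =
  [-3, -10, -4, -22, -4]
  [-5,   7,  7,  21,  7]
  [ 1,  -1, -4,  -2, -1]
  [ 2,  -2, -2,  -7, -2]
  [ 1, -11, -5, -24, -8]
λ = -3: alg = 5, geom = 3

Step 1 — factor the characteristic polynomial to read off the algebraic multiplicities:
  χ_A(x) = (x + 3)^5

Step 2 — compute geometric multiplicities via the rank-nullity identity g(λ) = n − rank(A − λI):
  rank(A − (-3)·I) = 2, so dim ker(A − (-3)·I) = n − 2 = 3

Summary:
  λ = -3: algebraic multiplicity = 5, geometric multiplicity = 3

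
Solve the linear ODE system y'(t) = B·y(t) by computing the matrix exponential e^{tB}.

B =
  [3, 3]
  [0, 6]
e^{tB} =
  [exp(3*t), exp(6*t) - exp(3*t)]
  [0, exp(6*t)]

Strategy: write B = P · J · P⁻¹ where J is a Jordan canonical form, so e^{tB} = P · e^{tJ} · P⁻¹, and e^{tJ} can be computed block-by-block.

B has Jordan form
J =
  [3, 0]
  [0, 6]
(up to reordering of blocks).

Per-block formulas:
  For a 1×1 block at λ = 3: exp(t · [3]) = [e^(3t)].
  For a 1×1 block at λ = 6: exp(t · [6]) = [e^(6t)].

After assembling e^{tJ} and conjugating by P, we get:

e^{tB} =
  [exp(3*t), exp(6*t) - exp(3*t)]
  [0, exp(6*t)]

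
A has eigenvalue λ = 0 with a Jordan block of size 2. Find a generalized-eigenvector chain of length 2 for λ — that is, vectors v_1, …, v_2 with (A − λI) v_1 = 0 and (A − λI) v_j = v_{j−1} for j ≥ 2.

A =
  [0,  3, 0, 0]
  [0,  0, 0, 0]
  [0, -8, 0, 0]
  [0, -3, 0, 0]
A Jordan chain for λ = 0 of length 2:
v_1 = (3, 0, -8, -3)ᵀ
v_2 = (0, 1, 0, 0)ᵀ

Let N = A − (0)·I. We want v_2 with N^2 v_2 = 0 but N^1 v_2 ≠ 0; then v_{j-1} := N · v_j for j = 2, …, 2.

Pick v_2 = (0, 1, 0, 0)ᵀ.
Then v_1 = N · v_2 = (3, 0, -8, -3)ᵀ.

Sanity check: (A − (0)·I) v_1 = (0, 0, 0, 0)ᵀ = 0. ✓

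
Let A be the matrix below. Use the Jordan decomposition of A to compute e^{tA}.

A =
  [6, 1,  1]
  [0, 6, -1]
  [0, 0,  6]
e^{tA} =
  [exp(6*t), t*exp(6*t), -t^2*exp(6*t)/2 + t*exp(6*t)]
  [0, exp(6*t), -t*exp(6*t)]
  [0, 0, exp(6*t)]

Strategy: write A = P · J · P⁻¹ where J is a Jordan canonical form, so e^{tA} = P · e^{tJ} · P⁻¹, and e^{tJ} can be computed block-by-block.

A has Jordan form
J =
  [6, 1, 0]
  [0, 6, 1]
  [0, 0, 6]
(up to reordering of blocks).

Per-block formulas:
  For a 3×3 Jordan block J_3(6): exp(t · J_3(6)) = e^(6t)·(I + t·N + (t^2/2)·N^2), where N is the 3×3 nilpotent shift.

After assembling e^{tJ} and conjugating by P, we get:

e^{tA} =
  [exp(6*t), t*exp(6*t), -t^2*exp(6*t)/2 + t*exp(6*t)]
  [0, exp(6*t), -t*exp(6*t)]
  [0, 0, exp(6*t)]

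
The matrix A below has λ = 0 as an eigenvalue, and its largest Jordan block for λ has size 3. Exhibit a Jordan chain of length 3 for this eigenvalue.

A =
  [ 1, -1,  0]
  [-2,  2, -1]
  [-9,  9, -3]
A Jordan chain for λ = 0 of length 3:
v_1 = (3, 3, 0)ᵀ
v_2 = (1, -2, -9)ᵀ
v_3 = (1, 0, 0)ᵀ

Let N = A − (0)·I. We want v_3 with N^3 v_3 = 0 but N^2 v_3 ≠ 0; then v_{j-1} := N · v_j for j = 3, …, 2.

Pick v_3 = (1, 0, 0)ᵀ.
Then v_2 = N · v_3 = (1, -2, -9)ᵀ.
Then v_1 = N · v_2 = (3, 3, 0)ᵀ.

Sanity check: (A − (0)·I) v_1 = (0, 0, 0)ᵀ = 0. ✓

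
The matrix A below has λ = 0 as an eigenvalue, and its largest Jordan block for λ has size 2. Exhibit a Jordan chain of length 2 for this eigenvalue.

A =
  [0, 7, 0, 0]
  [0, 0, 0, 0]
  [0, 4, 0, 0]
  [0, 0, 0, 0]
A Jordan chain for λ = 0 of length 2:
v_1 = (7, 0, 4, 0)ᵀ
v_2 = (0, 1, 0, 0)ᵀ

Let N = A − (0)·I. We want v_2 with N^2 v_2 = 0 but N^1 v_2 ≠ 0; then v_{j-1} := N · v_j for j = 2, …, 2.

Pick v_2 = (0, 1, 0, 0)ᵀ.
Then v_1 = N · v_2 = (7, 0, 4, 0)ᵀ.

Sanity check: (A − (0)·I) v_1 = (0, 0, 0, 0)ᵀ = 0. ✓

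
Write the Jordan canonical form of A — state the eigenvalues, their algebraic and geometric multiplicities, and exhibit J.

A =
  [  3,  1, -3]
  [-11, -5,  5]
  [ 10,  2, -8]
J_2(-4) ⊕ J_1(-2)

The characteristic polynomial is
  det(x·I − A) = x^3 + 10*x^2 + 32*x + 32 = (x + 2)*(x + 4)^2

Eigenvalues and multiplicities (the geometric multiplicity of λ is n − rank(A − λI), which equals the number of Jordan blocks for λ):
  λ = -4: algebraic multiplicity = 2, geometric multiplicity = 1
  λ = -2: algebraic multiplicity = 1, geometric multiplicity = 1

Determining the block sizes for each eigenvalue:
  λ = -4: one block (gm = 1), so the single block has size am = 2 → block sizes [2]
  λ = -2: one block (gm = 1), so the single block has size am = 1 → block sizes [1]

Assembling the blocks gives a Jordan form
J =
  [-4,  1,  0]
  [ 0, -4,  0]
  [ 0,  0, -2]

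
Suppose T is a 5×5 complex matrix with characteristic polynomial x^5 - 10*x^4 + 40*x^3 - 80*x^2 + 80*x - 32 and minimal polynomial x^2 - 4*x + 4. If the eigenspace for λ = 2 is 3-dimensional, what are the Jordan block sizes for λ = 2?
Block sizes for λ = 2: [2, 2, 1]

Step 1 — from the characteristic polynomial, algebraic multiplicity of λ = 2 is 5. From dim ker(T − (2)·I) = 3, there are exactly 3 Jordan blocks for λ = 2.
Step 2 — from the minimal polynomial, the factor (x − 2)^2 tells us the largest block for λ = 2 has size 2.
Step 3 — with total size 5, 3 blocks, and largest block 2, the block sizes (in nonincreasing order) are [2, 2, 1].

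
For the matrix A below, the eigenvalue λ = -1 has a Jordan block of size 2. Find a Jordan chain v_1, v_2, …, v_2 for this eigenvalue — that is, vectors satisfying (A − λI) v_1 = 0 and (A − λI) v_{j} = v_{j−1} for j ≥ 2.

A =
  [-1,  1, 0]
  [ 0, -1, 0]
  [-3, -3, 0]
A Jordan chain for λ = -1 of length 2:
v_1 = (-1, 0, -3)ᵀ
v_2 = (2, -1, 0)ᵀ

Let N = A − (-1)·I. We want v_2 with N^2 v_2 = 0 but N^1 v_2 ≠ 0; then v_{j-1} := N · v_j for j = 2, …, 2.

Pick v_2 = (2, -1, 0)ᵀ.
Then v_1 = N · v_2 = (-1, 0, -3)ᵀ.

Sanity check: (A − (-1)·I) v_1 = (0, 0, 0)ᵀ = 0. ✓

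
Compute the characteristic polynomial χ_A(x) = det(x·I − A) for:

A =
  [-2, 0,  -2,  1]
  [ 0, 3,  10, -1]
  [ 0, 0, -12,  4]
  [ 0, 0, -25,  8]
x^4 + 3*x^3 - 6*x^2 - 28*x - 24

Expanding det(x·I − A) (e.g. by cofactor expansion or by noting that A is similar to its Jordan form J, which has the same characteristic polynomial as A) gives
  χ_A(x) = x^4 + 3*x^3 - 6*x^2 - 28*x - 24
which factors as (x - 3)*(x + 2)^3. The eigenvalues (with algebraic multiplicities) are λ = -2 with multiplicity 3, λ = 3 with multiplicity 1.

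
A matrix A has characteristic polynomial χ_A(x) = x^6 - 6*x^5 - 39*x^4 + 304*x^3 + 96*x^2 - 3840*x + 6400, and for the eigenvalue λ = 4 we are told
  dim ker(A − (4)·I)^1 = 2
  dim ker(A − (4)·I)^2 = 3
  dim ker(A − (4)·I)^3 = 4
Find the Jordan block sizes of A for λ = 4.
Block sizes for λ = 4: [3, 1]

From the dimensions of kernels of powers, the number of Jordan blocks of size at least j is d_j − d_{j−1} where d_j = dim ker(N^j) (with d_0 = 0). Computing the differences gives [2, 1, 1].
The number of blocks of size exactly k is (#blocks of size ≥ k) − (#blocks of size ≥ k + 1), so the partition is: 1 block(s) of size 1, 1 block(s) of size 3.
In nonincreasing order the block sizes are [3, 1].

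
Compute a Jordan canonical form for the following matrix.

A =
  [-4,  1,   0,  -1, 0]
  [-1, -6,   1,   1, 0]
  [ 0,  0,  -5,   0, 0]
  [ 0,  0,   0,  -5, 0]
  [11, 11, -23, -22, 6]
J_3(-5) ⊕ J_1(-5) ⊕ J_1(6)

The characteristic polynomial is
  det(x·I − A) = x^5 + 14*x^4 + 30*x^3 - 400*x^2 - 2375*x - 3750 = (x - 6)*(x + 5)^4

Eigenvalues and multiplicities (the geometric multiplicity of λ is n − rank(A − λI), which equals the number of Jordan blocks for λ):
  λ = -5: algebraic multiplicity = 4, geometric multiplicity = 2
  λ = 6: algebraic multiplicity = 1, geometric multiplicity = 1

Determining the block sizes for each eigenvalue:
  λ = -5: with am = 4 and gm = 2, the partition is not yet determined (e.g. several partitions of 4 into 2 parts exist). Let N = A − (-5)·I. Computing rank(N^1) = 3, rank(N^2) = 2, rank(N^3) = 1; the number of blocks of size ≥ j is rank(N^{j−1}) − rank(N^j), giving [2, 1, 1]. So we have 1 block(s) of size 3, 1 block(s) of size 1 → block sizes [3, 1]
  λ = 6: one block (gm = 1), so the single block has size am = 1 → block sizes [1]

Assembling the blocks gives a Jordan form
J =
  [-5,  1,  0,  0, 0]
  [ 0, -5,  1,  0, 0]
  [ 0,  0, -5,  0, 0]
  [ 0,  0,  0, -5, 0]
  [ 0,  0,  0,  0, 6]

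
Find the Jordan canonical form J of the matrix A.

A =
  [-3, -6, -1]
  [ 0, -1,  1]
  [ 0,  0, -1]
J_1(-3) ⊕ J_2(-1)

The characteristic polynomial is
  det(x·I − A) = x^3 + 5*x^2 + 7*x + 3 = (x + 1)^2*(x + 3)

Eigenvalues and multiplicities (the geometric multiplicity of λ is n − rank(A − λI), which equals the number of Jordan blocks for λ):
  λ = -3: algebraic multiplicity = 1, geometric multiplicity = 1
  λ = -1: algebraic multiplicity = 2, geometric multiplicity = 1

Determining the block sizes for each eigenvalue:
  λ = -3: one block (gm = 1), so the single block has size am = 1 → block sizes [1]
  λ = -1: one block (gm = 1), so the single block has size am = 2 → block sizes [2]

Assembling the blocks gives a Jordan form
J =
  [-3,  0,  0]
  [ 0, -1,  1]
  [ 0,  0, -1]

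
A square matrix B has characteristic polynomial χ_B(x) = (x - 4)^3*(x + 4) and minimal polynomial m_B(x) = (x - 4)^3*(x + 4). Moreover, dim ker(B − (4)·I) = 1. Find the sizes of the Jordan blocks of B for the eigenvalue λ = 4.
Block sizes for λ = 4: [3]

Step 1 — from the characteristic polynomial, algebraic multiplicity of λ = 4 is 3. From dim ker(B − (4)·I) = 1, there are exactly 1 Jordan blocks for λ = 4.
Step 2 — from the minimal polynomial, the factor (x − 4)^3 tells us the largest block for λ = 4 has size 3.
Step 3 — with total size 3, 1 blocks, and largest block 3, the block sizes (in nonincreasing order) are [3].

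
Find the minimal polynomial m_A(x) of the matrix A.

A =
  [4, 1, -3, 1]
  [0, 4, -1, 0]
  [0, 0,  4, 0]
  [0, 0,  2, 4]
x^3 - 12*x^2 + 48*x - 64

The characteristic polynomial is χ_A(x) = (x - 4)^4, so the eigenvalues are known. The minimal polynomial is
  m_A(x) = Π_λ (x − λ)^{k_λ}
where k_λ is the size of the *largest* Jordan block for λ (equivalently, the smallest k with (A − λI)^k v = 0 for every generalised eigenvector v of λ).

  λ = 4: largest Jordan block has size 3, contributing (x − 4)^3

So m_A(x) = (x - 4)^3 = x^3 - 12*x^2 + 48*x - 64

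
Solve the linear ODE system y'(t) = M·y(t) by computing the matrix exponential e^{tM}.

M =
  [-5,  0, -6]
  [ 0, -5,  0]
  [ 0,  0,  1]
e^{tM} =
  [exp(-5*t), 0, -exp(t) + exp(-5*t)]
  [0, exp(-5*t), 0]
  [0, 0, exp(t)]

Strategy: write M = P · J · P⁻¹ where J is a Jordan canonical form, so e^{tM} = P · e^{tJ} · P⁻¹, and e^{tJ} can be computed block-by-block.

M has Jordan form
J =
  [-5,  0, 0]
  [ 0, -5, 0]
  [ 0,  0, 1]
(up to reordering of blocks).

Per-block formulas:
  For a 1×1 block at λ = -5: exp(t · [-5]) = [e^(-5t)].
  For a 1×1 block at λ = 1: exp(t · [1]) = [e^(1t)].

After assembling e^{tJ} and conjugating by P, we get:

e^{tM} =
  [exp(-5*t), 0, -exp(t) + exp(-5*t)]
  [0, exp(-5*t), 0]
  [0, 0, exp(t)]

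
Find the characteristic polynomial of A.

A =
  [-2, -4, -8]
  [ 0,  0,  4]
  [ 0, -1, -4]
x^3 + 6*x^2 + 12*x + 8

Expanding det(x·I − A) (e.g. by cofactor expansion or by noting that A is similar to its Jordan form J, which has the same characteristic polynomial as A) gives
  χ_A(x) = x^3 + 6*x^2 + 12*x + 8
which factors as (x + 2)^3. The eigenvalues (with algebraic multiplicities) are λ = -2 with multiplicity 3.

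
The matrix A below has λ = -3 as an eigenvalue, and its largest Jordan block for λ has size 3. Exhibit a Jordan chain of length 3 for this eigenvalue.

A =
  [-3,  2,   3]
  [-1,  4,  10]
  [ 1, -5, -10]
A Jordan chain for λ = -3 of length 3:
v_1 = (1, 3, -2)ᵀ
v_2 = (0, -1, 1)ᵀ
v_3 = (1, 0, 0)ᵀ

Let N = A − (-3)·I. We want v_3 with N^3 v_3 = 0 but N^2 v_3 ≠ 0; then v_{j-1} := N · v_j for j = 3, …, 2.

Pick v_3 = (1, 0, 0)ᵀ.
Then v_2 = N · v_3 = (0, -1, 1)ᵀ.
Then v_1 = N · v_2 = (1, 3, -2)ᵀ.

Sanity check: (A − (-3)·I) v_1 = (0, 0, 0)ᵀ = 0. ✓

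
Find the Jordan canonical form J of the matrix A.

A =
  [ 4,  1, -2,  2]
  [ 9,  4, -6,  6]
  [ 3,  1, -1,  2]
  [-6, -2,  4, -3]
J_2(1) ⊕ J_1(1) ⊕ J_1(1)

The characteristic polynomial is
  det(x·I − A) = x^4 - 4*x^3 + 6*x^2 - 4*x + 1 = (x - 1)^4

Eigenvalues and multiplicities (the geometric multiplicity of λ is n − rank(A − λI), which equals the number of Jordan blocks for λ):
  λ = 1: algebraic multiplicity = 4, geometric multiplicity = 3

Determining the block sizes for each eigenvalue:
  λ = 1: 3 blocks summing to 4 forces exactly one block of size 2 and the rest size 1 → block sizes [2, 1, 1]

Assembling the blocks gives a Jordan form
J =
  [1, 1, 0, 0]
  [0, 1, 0, 0]
  [0, 0, 1, 0]
  [0, 0, 0, 1]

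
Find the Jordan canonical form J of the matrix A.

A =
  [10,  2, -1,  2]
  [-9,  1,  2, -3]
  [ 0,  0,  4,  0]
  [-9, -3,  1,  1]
J_2(4) ⊕ J_2(4)

The characteristic polynomial is
  det(x·I − A) = x^4 - 16*x^3 + 96*x^2 - 256*x + 256 = (x - 4)^4

Eigenvalues and multiplicities (the geometric multiplicity of λ is n − rank(A − λI), which equals the number of Jordan blocks for λ):
  λ = 4: algebraic multiplicity = 4, geometric multiplicity = 2

Determining the block sizes for each eigenvalue:
  λ = 4: with am = 4 and gm = 2, the partition is not yet determined (e.g. several partitions of 4 into 2 parts exist). Let N = A − (4)·I. Computing rank(N^1) = 2, rank(N^2) = 0; the number of blocks of size ≥ j is rank(N^{j−1}) − rank(N^j), giving [2, 2]. So we have 2 block(s) of size 2 → block sizes [2, 2]

Assembling the blocks gives a Jordan form
J =
  [4, 1, 0, 0]
  [0, 4, 0, 0]
  [0, 0, 4, 1]
  [0, 0, 0, 4]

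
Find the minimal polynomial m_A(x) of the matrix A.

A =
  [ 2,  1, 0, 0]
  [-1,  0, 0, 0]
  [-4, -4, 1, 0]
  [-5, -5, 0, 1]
x^2 - 2*x + 1

The characteristic polynomial is χ_A(x) = (x - 1)^4, so the eigenvalues are known. The minimal polynomial is
  m_A(x) = Π_λ (x − λ)^{k_λ}
where k_λ is the size of the *largest* Jordan block for λ (equivalently, the smallest k with (A − λI)^k v = 0 for every generalised eigenvector v of λ).

  λ = 1: largest Jordan block has size 2, contributing (x − 1)^2

So m_A(x) = (x - 1)^2 = x^2 - 2*x + 1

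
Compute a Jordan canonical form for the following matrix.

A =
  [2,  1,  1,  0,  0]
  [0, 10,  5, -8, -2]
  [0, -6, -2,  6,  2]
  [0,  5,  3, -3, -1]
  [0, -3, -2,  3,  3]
J_3(2) ⊕ J_2(2)

The characteristic polynomial is
  det(x·I − A) = x^5 - 10*x^4 + 40*x^3 - 80*x^2 + 80*x - 32 = (x - 2)^5

Eigenvalues and multiplicities (the geometric multiplicity of λ is n − rank(A − λI), which equals the number of Jordan blocks for λ):
  λ = 2: algebraic multiplicity = 5, geometric multiplicity = 2

Determining the block sizes for each eigenvalue:
  λ = 2: with am = 5 and gm = 2, the partition is not yet determined (e.g. several partitions of 5 into 2 parts exist). Let N = A − (2)·I. Computing rank(N^1) = 3, rank(N^2) = 1, rank(N^3) = 0; the number of blocks of size ≥ j is rank(N^{j−1}) − rank(N^j), giving [2, 2, 1]. So we have 1 block(s) of size 3, 1 block(s) of size 2 → block sizes [3, 2]

Assembling the blocks gives a Jordan form
J =
  [2, 1, 0, 0, 0]
  [0, 2, 1, 0, 0]
  [0, 0, 2, 0, 0]
  [0, 0, 0, 2, 1]
  [0, 0, 0, 0, 2]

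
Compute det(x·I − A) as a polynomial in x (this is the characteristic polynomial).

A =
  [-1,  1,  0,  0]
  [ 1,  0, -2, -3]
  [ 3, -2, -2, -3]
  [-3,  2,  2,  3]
x^4

Expanding det(x·I − A) (e.g. by cofactor expansion or by noting that A is similar to its Jordan form J, which has the same characteristic polynomial as A) gives
  χ_A(x) = x^4
which factors as x^4. The eigenvalues (with algebraic multiplicities) are λ = 0 with multiplicity 4.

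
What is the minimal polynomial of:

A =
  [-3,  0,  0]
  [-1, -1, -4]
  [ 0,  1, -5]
x^3 + 9*x^2 + 27*x + 27

The characteristic polynomial is χ_A(x) = (x + 3)^3, so the eigenvalues are known. The minimal polynomial is
  m_A(x) = Π_λ (x − λ)^{k_λ}
where k_λ is the size of the *largest* Jordan block for λ (equivalently, the smallest k with (A − λI)^k v = 0 for every generalised eigenvector v of λ).

  λ = -3: largest Jordan block has size 3, contributing (x + 3)^3

So m_A(x) = (x + 3)^3 = x^3 + 9*x^2 + 27*x + 27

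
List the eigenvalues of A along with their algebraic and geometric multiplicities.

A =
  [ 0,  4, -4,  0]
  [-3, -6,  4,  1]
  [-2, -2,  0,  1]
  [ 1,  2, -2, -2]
λ = -2: alg = 4, geom = 2

Step 1 — factor the characteristic polynomial to read off the algebraic multiplicities:
  χ_A(x) = (x + 2)^4

Step 2 — compute geometric multiplicities via the rank-nullity identity g(λ) = n − rank(A − λI):
  rank(A − (-2)·I) = 2, so dim ker(A − (-2)·I) = n − 2 = 2

Summary:
  λ = -2: algebraic multiplicity = 4, geometric multiplicity = 2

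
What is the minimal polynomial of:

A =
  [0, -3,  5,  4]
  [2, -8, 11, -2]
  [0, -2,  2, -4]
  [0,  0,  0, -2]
x^3 + 6*x^2 + 12*x + 8

The characteristic polynomial is χ_A(x) = (x + 2)^4, so the eigenvalues are known. The minimal polynomial is
  m_A(x) = Π_λ (x − λ)^{k_λ}
where k_λ is the size of the *largest* Jordan block for λ (equivalently, the smallest k with (A − λI)^k v = 0 for every generalised eigenvector v of λ).

  λ = -2: largest Jordan block has size 3, contributing (x + 2)^3

So m_A(x) = (x + 2)^3 = x^3 + 6*x^2 + 12*x + 8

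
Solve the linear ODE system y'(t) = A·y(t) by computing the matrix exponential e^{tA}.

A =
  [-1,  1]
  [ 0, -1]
e^{tA} =
  [exp(-t), t*exp(-t)]
  [0, exp(-t)]

Strategy: write A = P · J · P⁻¹ where J is a Jordan canonical form, so e^{tA} = P · e^{tJ} · P⁻¹, and e^{tJ} can be computed block-by-block.

A has Jordan form
J =
  [-1,  1]
  [ 0, -1]
(up to reordering of blocks).

Per-block formulas:
  For a 2×2 Jordan block J_2(-1): exp(t · J_2(-1)) = e^(-1t)·(I + t·N), where N is the 2×2 nilpotent shift.

After assembling e^{tJ} and conjugating by P, we get:

e^{tA} =
  [exp(-t), t*exp(-t)]
  [0, exp(-t)]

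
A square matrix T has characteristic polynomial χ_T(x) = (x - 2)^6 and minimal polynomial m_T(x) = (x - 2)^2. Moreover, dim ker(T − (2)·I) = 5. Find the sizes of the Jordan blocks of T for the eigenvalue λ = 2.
Block sizes for λ = 2: [2, 1, 1, 1, 1]

Step 1 — from the characteristic polynomial, algebraic multiplicity of λ = 2 is 6. From dim ker(T − (2)·I) = 5, there are exactly 5 Jordan blocks for λ = 2.
Step 2 — from the minimal polynomial, the factor (x − 2)^2 tells us the largest block for λ = 2 has size 2.
Step 3 — with total size 6, 5 blocks, and largest block 2, the block sizes (in nonincreasing order) are [2, 1, 1, 1, 1].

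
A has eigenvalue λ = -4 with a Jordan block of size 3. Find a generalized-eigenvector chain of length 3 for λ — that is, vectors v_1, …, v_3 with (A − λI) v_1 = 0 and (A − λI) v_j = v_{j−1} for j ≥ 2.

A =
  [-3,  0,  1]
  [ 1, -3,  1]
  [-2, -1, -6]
A Jordan chain for λ = -4 of length 3:
v_1 = (-1, 0, 1)ᵀ
v_2 = (1, 1, -2)ᵀ
v_3 = (1, 0, 0)ᵀ

Let N = A − (-4)·I. We want v_3 with N^3 v_3 = 0 but N^2 v_3 ≠ 0; then v_{j-1} := N · v_j for j = 3, …, 2.

Pick v_3 = (1, 0, 0)ᵀ.
Then v_2 = N · v_3 = (1, 1, -2)ᵀ.
Then v_1 = N · v_2 = (-1, 0, 1)ᵀ.

Sanity check: (A − (-4)·I) v_1 = (0, 0, 0)ᵀ = 0. ✓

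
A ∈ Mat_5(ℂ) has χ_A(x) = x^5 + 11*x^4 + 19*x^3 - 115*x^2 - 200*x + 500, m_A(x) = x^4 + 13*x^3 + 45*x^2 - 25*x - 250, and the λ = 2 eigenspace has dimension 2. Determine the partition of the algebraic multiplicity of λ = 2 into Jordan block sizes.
Block sizes for λ = 2: [1, 1]

Step 1 — from the characteristic polynomial, algebraic multiplicity of λ = 2 is 2. From dim ker(A − (2)·I) = 2, there are exactly 2 Jordan blocks for λ = 2.
Step 2 — from the minimal polynomial, the factor (x − 2) tells us the largest block for λ = 2 has size 1.
Step 3 — with total size 2, 2 blocks, and largest block 1, the block sizes (in nonincreasing order) are [1, 1].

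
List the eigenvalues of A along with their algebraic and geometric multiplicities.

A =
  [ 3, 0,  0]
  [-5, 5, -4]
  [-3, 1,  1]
λ = 3: alg = 3, geom = 1

Step 1 — factor the characteristic polynomial to read off the algebraic multiplicities:
  χ_A(x) = (x - 3)^3

Step 2 — compute geometric multiplicities via the rank-nullity identity g(λ) = n − rank(A − λI):
  rank(A − (3)·I) = 2, so dim ker(A − (3)·I) = n − 2 = 1

Summary:
  λ = 3: algebraic multiplicity = 3, geometric multiplicity = 1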